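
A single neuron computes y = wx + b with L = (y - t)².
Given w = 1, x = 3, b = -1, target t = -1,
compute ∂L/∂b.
∂L/∂b = 6

y = wx + b = (1)(3) + -1 = 2
∂L/∂y = 2(y - t) = 2(2 - -1) = 6
∂y/∂b = 1
∂L/∂b = ∂L/∂y · ∂y/∂b = 6 × 1 = 6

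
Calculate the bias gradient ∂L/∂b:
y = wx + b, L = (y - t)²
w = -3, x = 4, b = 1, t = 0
∂L/∂b = -22

y = wx + b = (-3)(4) + 1 = -11
∂L/∂y = 2(y - t) = 2(-11 - 0) = -22
∂y/∂b = 1
∂L/∂b = ∂L/∂y · ∂y/∂b = -22 × 1 = -22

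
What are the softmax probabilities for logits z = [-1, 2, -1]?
p = [0.0453, 0.9094, 0.0453]

exp(z) = [0.3679, 7.389, 0.3679]
Sum = 8.125
p = [0.0453, 0.9094, 0.0453]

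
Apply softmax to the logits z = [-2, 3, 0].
p = [0.0064, 0.9465, 0.0471]

exp(z) = [0.1353, 20.09, 1]
Sum = 21.22
p = [0.0064, 0.9465, 0.0471]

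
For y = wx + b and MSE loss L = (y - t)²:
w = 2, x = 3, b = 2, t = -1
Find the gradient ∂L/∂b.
∂L/∂b = 18

y = wx + b = (2)(3) + 2 = 8
∂L/∂y = 2(y - t) = 2(8 - -1) = 18
∂y/∂b = 1
∂L/∂b = ∂L/∂y · ∂y/∂b = 18 × 1 = 18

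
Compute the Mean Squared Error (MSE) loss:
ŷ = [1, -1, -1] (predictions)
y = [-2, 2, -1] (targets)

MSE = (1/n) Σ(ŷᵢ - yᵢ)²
MSE = 6

MSE = (1/3)((1--2)² + (-1-2)² + (-1--1)²) = (1/3)(9 + 9 + 0) = 6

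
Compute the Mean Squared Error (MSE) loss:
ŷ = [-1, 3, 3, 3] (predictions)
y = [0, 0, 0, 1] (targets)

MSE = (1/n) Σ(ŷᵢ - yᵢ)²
MSE = 5.75

MSE = (1/4)((-1-0)² + (3-0)² + (3-0)² + (3-1)²) = (1/4)(1 + 9 + 9 + 4) = 5.75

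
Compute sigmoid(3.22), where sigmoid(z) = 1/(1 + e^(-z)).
0.9616

sigmoid(3.22) = 1/(1 + e^(-3.22)) = 1/(1 + 0.03996) = 0.9616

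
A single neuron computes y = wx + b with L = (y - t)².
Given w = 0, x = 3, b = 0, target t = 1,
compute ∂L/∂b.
∂L/∂b = -2

y = wx + b = (0)(3) + 0 = 0
∂L/∂y = 2(y - t) = 2(0 - 1) = -2
∂y/∂b = 1
∂L/∂b = ∂L/∂y · ∂y/∂b = -2 × 1 = -2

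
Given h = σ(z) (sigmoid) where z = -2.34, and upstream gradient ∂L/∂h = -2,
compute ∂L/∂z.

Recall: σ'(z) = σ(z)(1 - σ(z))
∂L/∂z = -0.1603

σ(-2.34) = 0.08786
σ'(-2.34) = σ(-2.34)(1 - σ(-2.34)) = 0.08786 × 0.9121 = 0.08014
∂L/∂z = ∂L/∂h · σ'(z) = -2 × 0.08014 = -0.1603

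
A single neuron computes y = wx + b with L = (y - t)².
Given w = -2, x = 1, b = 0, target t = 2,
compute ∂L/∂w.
∂L/∂w = -8

y = wx + b = (-2)(1) + 0 = -2
∂L/∂y = 2(y - t) = 2(-2 - 2) = -8
∂y/∂w = x = 1
∂L/∂w = ∂L/∂y · ∂y/∂w = -8 × 1 = -8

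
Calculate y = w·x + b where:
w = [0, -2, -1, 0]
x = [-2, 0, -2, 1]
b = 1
y = 3

y = (0)(-2) + (-2)(0) + (-1)(-2) + (0)(1) + 1 = 3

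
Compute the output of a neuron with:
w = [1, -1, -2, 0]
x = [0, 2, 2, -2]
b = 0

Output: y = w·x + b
y = -6

y = (1)(0) + (-1)(2) + (-2)(2) + (0)(-2) + 0 = -6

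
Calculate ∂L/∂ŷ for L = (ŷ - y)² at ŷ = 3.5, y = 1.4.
∂L/∂ŷ = 4.2

∂L/∂ŷ = 2(ŷ - y) = 2(3.5 - 1.4) = 2(2.1) = 4.2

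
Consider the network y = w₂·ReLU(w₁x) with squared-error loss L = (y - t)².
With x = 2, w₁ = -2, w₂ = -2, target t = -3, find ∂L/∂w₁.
∂L/∂w₁ = 0

Forward pass:
z = w₁x = -2×2 = -4
h = ReLU(-4) = 0
y = w₂h = -2×0 = 0

Backward pass:
∂L/∂y = 2(y - t) = 2(0 - -3) = 6
∂y/∂h = w₂ = -2
∂h/∂z = 0 (ReLU derivative)
∂z/∂w₁ = x = 2

∂L/∂w₁ = 6 × -2 × 0 × 2 = 0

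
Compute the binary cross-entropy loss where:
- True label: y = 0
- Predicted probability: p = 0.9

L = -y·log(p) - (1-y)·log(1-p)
L = 2.303

L = -0·log(0.9) - 1·log(0.1) = -log(0.1) = 2.303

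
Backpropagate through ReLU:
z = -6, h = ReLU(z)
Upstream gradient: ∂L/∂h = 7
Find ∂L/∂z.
∂L/∂z = 0

h = ReLU(-6) = 0
Since z < 0: ∂h/∂z = 0
∂L/∂z = ∂L/∂h · ∂h/∂z = 7 × 0 = 0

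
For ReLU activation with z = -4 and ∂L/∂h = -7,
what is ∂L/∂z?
∂L/∂z = 0

h = ReLU(-4) = 0
Since z < 0: ∂h/∂z = 0
∂L/∂z = ∂L/∂h · ∂h/∂z = -7 × 0 = 0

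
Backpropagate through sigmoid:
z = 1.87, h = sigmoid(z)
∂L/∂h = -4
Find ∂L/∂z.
∂L/∂z = -0.4628

σ(1.87) = 0.8665
σ'(1.87) = σ(1.87)(1 - σ(1.87)) = 0.8665 × 0.1335 = 0.1157
∂L/∂z = ∂L/∂h · σ'(z) = -4 × 0.1157 = -0.4628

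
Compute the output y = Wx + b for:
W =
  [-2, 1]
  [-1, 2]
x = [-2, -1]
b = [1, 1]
y = [4, 1]

Wx = [-2×-2 + 1×-1, -1×-2 + 2×-1]
   = [3, 0]
y = Wx + b = [3 + 1, 0 + 1] = [4, 1]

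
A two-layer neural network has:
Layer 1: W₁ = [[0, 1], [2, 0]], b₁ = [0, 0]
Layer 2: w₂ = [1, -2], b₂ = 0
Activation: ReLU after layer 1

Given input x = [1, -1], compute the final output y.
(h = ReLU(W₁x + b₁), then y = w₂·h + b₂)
y = -4

Layer 1 pre-activation: z₁ = [-1, 2]
After ReLU: h = [0, 2]
Layer 2 output: y = 1×0 + -2×2 + 0 = -4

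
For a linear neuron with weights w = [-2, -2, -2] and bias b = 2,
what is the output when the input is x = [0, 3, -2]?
y = 0

y = (-2)(0) + (-2)(3) + (-2)(-2) + 2 = 0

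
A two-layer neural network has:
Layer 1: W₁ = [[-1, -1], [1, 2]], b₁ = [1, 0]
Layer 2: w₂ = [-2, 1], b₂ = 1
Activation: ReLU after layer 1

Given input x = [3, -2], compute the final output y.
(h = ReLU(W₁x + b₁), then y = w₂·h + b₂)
y = 1

Layer 1 pre-activation: z₁ = [0, -1]
After ReLU: h = [0, 0]
Layer 2 output: y = -2×0 + 1×0 + 1 = 1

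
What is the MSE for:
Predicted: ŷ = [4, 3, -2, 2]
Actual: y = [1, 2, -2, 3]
MSE = 2.75

MSE = (1/4)((4-1)² + (3-2)² + (-2--2)² + (2-3)²) = (1/4)(9 + 1 + 0 + 1) = 2.75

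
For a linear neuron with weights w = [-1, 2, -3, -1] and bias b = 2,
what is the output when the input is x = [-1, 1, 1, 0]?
y = 2

y = (-1)(-1) + (2)(1) + (-3)(1) + (-1)(0) + 2 = 2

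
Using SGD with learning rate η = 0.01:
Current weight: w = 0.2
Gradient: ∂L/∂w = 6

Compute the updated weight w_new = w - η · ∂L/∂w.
w_new = 0.14

w_new = w - η·∂L/∂w = 0.2 - 0.01×(6) = 0.2 - (0.06) = 0.14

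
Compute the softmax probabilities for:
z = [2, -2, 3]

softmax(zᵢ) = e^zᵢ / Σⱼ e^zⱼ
p = [0.2676, 0.0049, 0.7275]

exp(z) = [7.389, 0.1353, 20.09]
Sum = 27.61
p = [0.2676, 0.0049, 0.7275]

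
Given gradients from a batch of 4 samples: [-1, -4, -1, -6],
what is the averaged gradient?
Average gradient = -3

Average = (1/4)(-1 + -4 + -1 + -6) = -12/4 = -3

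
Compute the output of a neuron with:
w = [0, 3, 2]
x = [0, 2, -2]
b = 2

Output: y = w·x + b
y = 4

y = (0)(0) + (3)(2) + (2)(-2) + 2 = 4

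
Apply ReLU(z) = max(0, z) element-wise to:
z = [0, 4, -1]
h = [0, 4, 0]

ReLU applied element-wise: max(0,0)=0, max(0,4)=4, max(0,-1)=0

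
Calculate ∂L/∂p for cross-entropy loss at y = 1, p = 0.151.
∂L/∂p = -6.623

∂L/∂p = -y/p + (1-y)/(1-p) = -1/0.151 + 0 = -6.623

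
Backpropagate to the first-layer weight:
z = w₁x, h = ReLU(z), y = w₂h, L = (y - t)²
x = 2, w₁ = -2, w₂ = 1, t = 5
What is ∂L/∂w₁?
∂L/∂w₁ = 0

Forward pass:
z = w₁x = -2×2 = -4
h = ReLU(-4) = 0
y = w₂h = 1×0 = 0

Backward pass:
∂L/∂y = 2(y - t) = 2(0 - 5) = -10
∂y/∂h = w₂ = 1
∂h/∂z = 0 (ReLU derivative)
∂z/∂w₁ = x = 2

∂L/∂w₁ = -10 × 1 × 0 × 2 = 0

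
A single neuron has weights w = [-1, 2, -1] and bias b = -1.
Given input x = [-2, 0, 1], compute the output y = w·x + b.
y = 0

y = (-1)(-2) + (2)(0) + (-1)(1) + -1 = 0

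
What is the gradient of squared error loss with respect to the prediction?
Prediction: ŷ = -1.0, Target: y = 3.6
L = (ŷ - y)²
∂L/∂ŷ = -9.2

∂L/∂ŷ = 2(ŷ - y) = 2(-1.0 - 3.6) = 2(-4.6) = -9.2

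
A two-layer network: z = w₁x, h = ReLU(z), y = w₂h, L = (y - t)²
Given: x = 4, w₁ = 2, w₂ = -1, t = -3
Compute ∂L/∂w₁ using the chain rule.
∂L/∂w₁ = 40

Forward pass:
z = w₁x = 2×4 = 8
h = ReLU(8) = 8
y = w₂h = -1×8 = -8

Backward pass:
∂L/∂y = 2(y - t) = 2(-8 - -3) = -10
∂y/∂h = w₂ = -1
∂h/∂z = 1 (ReLU derivative)
∂z/∂w₁ = x = 4

∂L/∂w₁ = -10 × -1 × 1 × 4 = 40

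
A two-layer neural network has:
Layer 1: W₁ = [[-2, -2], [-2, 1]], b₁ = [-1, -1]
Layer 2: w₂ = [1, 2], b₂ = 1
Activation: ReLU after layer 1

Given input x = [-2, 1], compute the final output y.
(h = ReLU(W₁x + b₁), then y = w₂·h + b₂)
y = 10

Layer 1 pre-activation: z₁ = [1, 4]
After ReLU: h = [1, 4]
Layer 2 output: y = 1×1 + 2×4 + 1 = 10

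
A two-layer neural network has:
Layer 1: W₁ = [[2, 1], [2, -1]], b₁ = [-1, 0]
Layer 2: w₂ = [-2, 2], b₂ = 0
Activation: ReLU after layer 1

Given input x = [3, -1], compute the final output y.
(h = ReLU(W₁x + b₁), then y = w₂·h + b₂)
y = 6

Layer 1 pre-activation: z₁ = [4, 7]
After ReLU: h = [4, 7]
Layer 2 output: y = -2×4 + 2×7 + 0 = 6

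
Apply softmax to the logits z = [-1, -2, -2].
p = [0.5761, 0.2119, 0.2119]

exp(z) = [0.3679, 0.1353, 0.1353]
Sum = 0.6386
p = [0.5761, 0.2119, 0.2119]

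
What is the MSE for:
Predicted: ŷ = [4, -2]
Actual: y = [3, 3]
MSE = 13

MSE = (1/2)((4-3)² + (-2-3)²) = (1/2)(1 + 25) = 13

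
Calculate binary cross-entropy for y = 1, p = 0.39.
L = 0.9416

L = -1·log(0.39) - 0·log(0.61) = -log(0.39) = 0.9416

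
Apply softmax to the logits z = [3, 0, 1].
p = [0.8438, 0.042, 0.1142]

exp(z) = [20.09, 1, 2.718]
Sum = 23.8
p = [0.8438, 0.042, 0.1142]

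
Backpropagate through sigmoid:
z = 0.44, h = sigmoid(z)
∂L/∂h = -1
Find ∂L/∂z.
∂L/∂z = -0.2383

σ(0.44) = 0.6083
σ'(0.44) = σ(0.44)(1 - σ(0.44)) = 0.6083 × 0.3917 = 0.2383
∂L/∂z = ∂L/∂h · σ'(z) = -1 × 0.2383 = -0.2383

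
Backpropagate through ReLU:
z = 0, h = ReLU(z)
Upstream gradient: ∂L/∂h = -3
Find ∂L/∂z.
∂L/∂z = 0

h = ReLU(0) = 0
At z = 0: ∂h/∂z = 0 (by convention)
∂L/∂z = ∂L/∂h · ∂h/∂z = -3 × 0 = 0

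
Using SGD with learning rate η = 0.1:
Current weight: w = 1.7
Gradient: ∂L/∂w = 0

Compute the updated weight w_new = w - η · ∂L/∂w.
w_new = 1.7

w_new = w - η·∂L/∂w = 1.7 - 0.1×(0) = 1.7 - (0) = 1.7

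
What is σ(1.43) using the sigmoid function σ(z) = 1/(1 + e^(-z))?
0.8069

sigmoid(1.43) = 1/(1 + e^(-1.43)) = 1/(1 + 0.2393) = 0.8069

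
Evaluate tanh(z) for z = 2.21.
0.9762

tanh(2.21) = (e^(2.21) - e^(-2.21))/(e^(2.21) + e^(-2.21)) = 0.9762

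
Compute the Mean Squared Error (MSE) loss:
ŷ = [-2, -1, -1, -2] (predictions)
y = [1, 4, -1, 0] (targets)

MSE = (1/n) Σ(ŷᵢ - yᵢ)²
MSE = 9.5

MSE = (1/4)((-2-1)² + (-1-4)² + (-1--1)² + (-2-0)²) = (1/4)(9 + 25 + 0 + 4) = 9.5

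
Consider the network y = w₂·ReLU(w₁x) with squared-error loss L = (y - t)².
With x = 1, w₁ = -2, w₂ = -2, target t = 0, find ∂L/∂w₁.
∂L/∂w₁ = 0

Forward pass:
z = w₁x = -2×1 = -2
h = ReLU(-2) = 0
y = w₂h = -2×0 = 0

Backward pass:
∂L/∂y = 2(y - t) = 2(0 - 0) = 0
∂y/∂h = w₂ = -2
∂h/∂z = 0 (ReLU derivative)
∂z/∂w₁ = x = 1

∂L/∂w₁ = 0 × -2 × 0 × 1 = 0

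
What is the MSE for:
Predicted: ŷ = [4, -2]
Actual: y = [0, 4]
MSE = 26

MSE = (1/2)((4-0)² + (-2-4)²) = (1/2)(16 + 36) = 26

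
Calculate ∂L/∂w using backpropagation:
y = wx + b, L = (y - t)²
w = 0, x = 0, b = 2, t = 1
∂L/∂w = 0

y = wx + b = (0)(0) + 2 = 2
∂L/∂y = 2(y - t) = 2(2 - 1) = 2
∂y/∂w = x = 0
∂L/∂w = ∂L/∂y · ∂y/∂w = 2 × 0 = 0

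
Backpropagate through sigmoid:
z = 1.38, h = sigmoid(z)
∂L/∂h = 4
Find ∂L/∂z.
∂L/∂z = 0.6424

σ(1.38) = 0.799
σ'(1.38) = σ(1.38)(1 - σ(1.38)) = 0.799 × 0.201 = 0.1606
∂L/∂z = ∂L/∂h · σ'(z) = 4 × 0.1606 = 0.6424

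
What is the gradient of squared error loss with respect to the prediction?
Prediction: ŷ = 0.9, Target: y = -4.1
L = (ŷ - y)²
∂L/∂ŷ = 10.0

∂L/∂ŷ = 2(ŷ - y) = 2(0.9 - -4.1) = 2(5.0) = 10.0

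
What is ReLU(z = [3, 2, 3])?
h = [3, 2, 3]

ReLU applied element-wise: max(0,3)=3, max(0,2)=2, max(0,3)=3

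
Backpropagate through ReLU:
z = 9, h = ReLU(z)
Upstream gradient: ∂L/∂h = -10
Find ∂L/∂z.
∂L/∂z = -10

h = ReLU(9) = 9
Since z > 0: ∂h/∂z = 1
∂L/∂z = ∂L/∂h · ∂h/∂z = -10 × 1 = -10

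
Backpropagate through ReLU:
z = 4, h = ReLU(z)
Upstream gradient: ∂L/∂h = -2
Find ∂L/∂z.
∂L/∂z = -2

h = ReLU(4) = 4
Since z > 0: ∂h/∂z = 1
∂L/∂z = ∂L/∂h · ∂h/∂z = -2 × 1 = -2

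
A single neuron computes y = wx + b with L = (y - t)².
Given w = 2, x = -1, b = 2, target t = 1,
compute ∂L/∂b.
∂L/∂b = -2

y = wx + b = (2)(-1) + 2 = 0
∂L/∂y = 2(y - t) = 2(0 - 1) = -2
∂y/∂b = 1
∂L/∂b = ∂L/∂y · ∂y/∂b = -2 × 1 = -2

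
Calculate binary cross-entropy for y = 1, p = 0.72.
L = 0.3285

L = -1·log(0.72) - 0·log(0.28) = -log(0.72) = 0.3285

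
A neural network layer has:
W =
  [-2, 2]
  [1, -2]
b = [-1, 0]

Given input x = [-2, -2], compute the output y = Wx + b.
y = [-1, 2]

Wx = [-2×-2 + 2×-2, 1×-2 + -2×-2]
   = [0, 2]
y = Wx + b = [0 + -1, 2 + 0] = [-1, 2]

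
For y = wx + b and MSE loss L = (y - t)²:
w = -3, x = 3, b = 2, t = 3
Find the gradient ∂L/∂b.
∂L/∂b = -20

y = wx + b = (-3)(3) + 2 = -7
∂L/∂y = 2(y - t) = 2(-7 - 3) = -20
∂y/∂b = 1
∂L/∂b = ∂L/∂y · ∂y/∂b = -20 × 1 = -20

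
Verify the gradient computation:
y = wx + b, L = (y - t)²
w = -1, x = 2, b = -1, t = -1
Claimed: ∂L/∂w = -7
Incorrect

y = (-1)(2) + -1 = -3
∂L/∂y = 2(y - t) = 2(-3 - -1) = -4
∂y/∂w = x = 2
∂L/∂w = -4 × 2 = -8

Claimed value: -7
Incorrect: The correct gradient is -8.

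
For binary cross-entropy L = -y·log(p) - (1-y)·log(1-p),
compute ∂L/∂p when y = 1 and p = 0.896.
∂L/∂p = -1.116

∂L/∂p = -y/p + (1-y)/(1-p) = -1/0.896 + 0 = -1.116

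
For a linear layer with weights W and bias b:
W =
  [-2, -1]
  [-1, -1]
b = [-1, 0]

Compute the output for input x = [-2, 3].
y = [0, -1]

Wx = [-2×-2 + -1×3, -1×-2 + -1×3]
   = [1, -1]
y = Wx + b = [1 + -1, -1 + 0] = [0, -1]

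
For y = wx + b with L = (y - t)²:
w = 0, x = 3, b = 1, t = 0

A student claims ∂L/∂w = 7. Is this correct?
Incorrect

y = (0)(3) + 1 = 1
∂L/∂y = 2(y - t) = 2(1 - 0) = 2
∂y/∂w = x = 3
∂L/∂w = 2 × 3 = 6

Claimed value: 7
Incorrect: The correct gradient is 6.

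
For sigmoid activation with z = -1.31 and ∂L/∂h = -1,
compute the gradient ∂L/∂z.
∂L/∂z = -0.1673

σ(-1.31) = 0.2125
σ'(-1.31) = σ(-1.31)(1 - σ(-1.31)) = 0.2125 × 0.7875 = 0.1673
∂L/∂z = ∂L/∂h · σ'(z) = -1 × 0.1673 = -0.1673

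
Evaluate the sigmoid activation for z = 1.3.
0.7858

sigmoid(1.3) = 1/(1 + e^(-1.3)) = 1/(1 + 0.2725) = 0.7858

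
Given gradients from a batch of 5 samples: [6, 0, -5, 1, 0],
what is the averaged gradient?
Average gradient = 0.4

Average = (1/5)(6 + 0 + -5 + 1 + 0) = 2/5 = 0.4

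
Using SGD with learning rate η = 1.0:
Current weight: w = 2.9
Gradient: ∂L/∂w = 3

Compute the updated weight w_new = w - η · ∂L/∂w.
w_new = -0.1

w_new = w - η·∂L/∂w = 2.9 - 1.0×(3) = 2.9 - (3) = -0.1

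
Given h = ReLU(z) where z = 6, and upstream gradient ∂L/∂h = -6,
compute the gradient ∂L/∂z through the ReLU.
∂L/∂z = -6

h = ReLU(6) = 6
Since z > 0: ∂h/∂z = 1
∂L/∂z = ∂L/∂h · ∂h/∂z = -6 × 1 = -6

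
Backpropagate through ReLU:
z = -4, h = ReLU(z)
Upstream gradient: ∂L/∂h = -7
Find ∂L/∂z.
∂L/∂z = 0

h = ReLU(-4) = 0
Since z < 0: ∂h/∂z = 0
∂L/∂z = ∂L/∂h · ∂h/∂z = -7 × 0 = 0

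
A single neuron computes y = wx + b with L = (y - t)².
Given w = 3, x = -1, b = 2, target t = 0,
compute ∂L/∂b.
∂L/∂b = -2

y = wx + b = (3)(-1) + 2 = -1
∂L/∂y = 2(y - t) = 2(-1 - 0) = -2
∂y/∂b = 1
∂L/∂b = ∂L/∂y · ∂y/∂b = -2 × 1 = -2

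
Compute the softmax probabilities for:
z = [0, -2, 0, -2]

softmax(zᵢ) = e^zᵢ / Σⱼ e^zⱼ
p = [0.4404, 0.0596, 0.4404, 0.0596]

exp(z) = [1, 0.1353, 1, 0.1353]
Sum = 2.271
p = [0.4404, 0.0596, 0.4404, 0.0596]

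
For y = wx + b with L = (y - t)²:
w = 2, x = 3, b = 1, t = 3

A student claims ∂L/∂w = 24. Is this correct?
Correct

y = (2)(3) + 1 = 7
∂L/∂y = 2(y - t) = 2(7 - 3) = 8
∂y/∂w = x = 3
∂L/∂w = 8 × 3 = 24

Claimed value: 24
Correct: The correct gradient is 24.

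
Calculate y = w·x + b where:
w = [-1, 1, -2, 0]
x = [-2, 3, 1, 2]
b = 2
y = 5

y = (-1)(-2) + (1)(3) + (-2)(1) + (0)(2) + 2 = 5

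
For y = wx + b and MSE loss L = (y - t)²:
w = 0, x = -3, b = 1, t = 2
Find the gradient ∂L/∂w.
∂L/∂w = 6

y = wx + b = (0)(-3) + 1 = 1
∂L/∂y = 2(y - t) = 2(1 - 2) = -2
∂y/∂w = x = -3
∂L/∂w = ∂L/∂y · ∂y/∂w = -2 × -3 = 6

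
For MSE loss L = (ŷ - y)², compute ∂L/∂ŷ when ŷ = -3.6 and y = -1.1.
∂L/∂ŷ = -5.0

∂L/∂ŷ = 2(ŷ - y) = 2(-3.6 - -1.1) = 2(-2.5) = -5.0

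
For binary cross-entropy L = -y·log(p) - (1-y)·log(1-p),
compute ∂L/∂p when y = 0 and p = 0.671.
∂L/∂p = 3.04

∂L/∂p = -y/p + (1-y)/(1-p) = 0 + 1/0.329 = 3.04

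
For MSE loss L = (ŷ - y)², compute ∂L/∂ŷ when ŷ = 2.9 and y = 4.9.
∂L/∂ŷ = -4.0

∂L/∂ŷ = 2(ŷ - y) = 2(2.9 - 4.9) = 2(-2.0) = -4.0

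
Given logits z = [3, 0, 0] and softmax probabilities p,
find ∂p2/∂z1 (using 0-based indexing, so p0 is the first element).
∂p2/∂z1 = -0.00205

p = softmax(z) = [0.9094, 0.04528, 0.04528]
p2 = 0.04528, p1 = 0.04528

∂p2/∂z1 = -p2 × p1 = -0.04528 × 0.04528 = -0.00205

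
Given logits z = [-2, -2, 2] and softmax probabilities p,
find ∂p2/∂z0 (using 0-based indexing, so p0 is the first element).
∂p2/∂z0 = -0.01704

p = softmax(z) = [0.01767, 0.01767, 0.9647]
p2 = 0.9647, p0 = 0.01767

∂p2/∂z0 = -p2 × p0 = -0.9647 × 0.01767 = -0.01704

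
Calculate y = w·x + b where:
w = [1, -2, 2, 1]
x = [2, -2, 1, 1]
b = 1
y = 10

y = (1)(2) + (-2)(-2) + (2)(1) + (1)(1) + 1 = 10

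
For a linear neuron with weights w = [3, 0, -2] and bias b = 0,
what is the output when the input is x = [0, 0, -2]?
y = 4

y = (3)(0) + (0)(0) + (-2)(-2) + 0 = 4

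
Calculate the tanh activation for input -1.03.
-0.7739

tanh(-1.03) = (e^(-1.03) - e^(1.03))/(e^(-1.03) + e^(1.03)) = -0.7739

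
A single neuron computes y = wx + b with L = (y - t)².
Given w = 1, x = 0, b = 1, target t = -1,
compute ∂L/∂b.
∂L/∂b = 4

y = wx + b = (1)(0) + 1 = 1
∂L/∂y = 2(y - t) = 2(1 - -1) = 4
∂y/∂b = 1
∂L/∂b = ∂L/∂y · ∂y/∂b = 4 × 1 = 4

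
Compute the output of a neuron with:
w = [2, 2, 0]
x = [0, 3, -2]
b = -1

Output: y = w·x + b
y = 5

y = (2)(0) + (2)(3) + (0)(-2) + -1 = 5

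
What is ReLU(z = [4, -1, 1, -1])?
h = [4, 0, 1, 0]

ReLU applied element-wise: max(0,4)=4, max(0,-1)=0, max(0,1)=1, max(0,-1)=0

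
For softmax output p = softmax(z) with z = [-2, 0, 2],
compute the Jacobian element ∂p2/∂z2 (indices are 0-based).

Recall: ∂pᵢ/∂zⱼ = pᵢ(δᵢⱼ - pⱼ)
∂p2/∂z2 = 0.1154

p = softmax(z) = [0.01588, 0.1173, 0.8668]
p2 = 0.8668

∂p2/∂z2 = p2(1 - p2) = 0.8668 × (1 - 0.8668) = 0.1154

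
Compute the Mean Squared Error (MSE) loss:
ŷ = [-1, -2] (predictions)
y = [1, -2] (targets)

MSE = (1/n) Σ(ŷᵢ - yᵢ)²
MSE = 2

MSE = (1/2)((-1-1)² + (-2--2)²) = (1/2)(4 + 0) = 2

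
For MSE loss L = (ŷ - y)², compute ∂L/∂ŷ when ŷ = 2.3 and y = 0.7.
∂L/∂ŷ = 3.2

∂L/∂ŷ = 2(ŷ - y) = 2(2.3 - 0.7) = 2(1.6) = 3.2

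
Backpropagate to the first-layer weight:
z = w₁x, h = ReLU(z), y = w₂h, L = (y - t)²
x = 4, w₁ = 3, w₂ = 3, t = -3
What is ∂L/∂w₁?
∂L/∂w₁ = 936

Forward pass:
z = w₁x = 3×4 = 12
h = ReLU(12) = 12
y = w₂h = 3×12 = 36

Backward pass:
∂L/∂y = 2(y - t) = 2(36 - -3) = 78
∂y/∂h = w₂ = 3
∂h/∂z = 1 (ReLU derivative)
∂z/∂w₁ = x = 4

∂L/∂w₁ = 78 × 3 × 1 × 4 = 936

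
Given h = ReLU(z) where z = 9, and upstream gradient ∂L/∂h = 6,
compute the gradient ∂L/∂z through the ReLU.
∂L/∂z = 6

h = ReLU(9) = 9
Since z > 0: ∂h/∂z = 1
∂L/∂z = ∂L/∂h · ∂h/∂z = 6 × 1 = 6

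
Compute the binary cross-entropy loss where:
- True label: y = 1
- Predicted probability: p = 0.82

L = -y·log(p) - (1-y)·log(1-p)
L = 0.1985

L = -1·log(0.82) - 0·log(0.18) = -log(0.82) = 0.1985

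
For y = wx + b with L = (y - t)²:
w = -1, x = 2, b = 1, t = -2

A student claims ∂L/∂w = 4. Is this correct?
Correct

y = (-1)(2) + 1 = -1
∂L/∂y = 2(y - t) = 2(-1 - -2) = 2
∂y/∂w = x = 2
∂L/∂w = 2 × 2 = 4

Claimed value: 4
Correct: The correct gradient is 4.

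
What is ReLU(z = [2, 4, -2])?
h = [2, 4, 0]

ReLU applied element-wise: max(0,2)=2, max(0,4)=4, max(0,-2)=0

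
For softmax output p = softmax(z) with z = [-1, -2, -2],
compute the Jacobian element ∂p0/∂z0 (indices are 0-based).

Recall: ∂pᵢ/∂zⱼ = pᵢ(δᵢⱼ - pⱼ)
∂p0/∂z0 = 0.2442

p = softmax(z) = [0.5761, 0.2119, 0.2119]
p0 = 0.5761

∂p0/∂z0 = p0(1 - p0) = 0.5761 × (1 - 0.5761) = 0.2442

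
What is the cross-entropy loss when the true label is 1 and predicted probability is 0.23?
L = 1.47

L = -1·log(0.23) - 0·log(0.77) = -log(0.23) = 1.47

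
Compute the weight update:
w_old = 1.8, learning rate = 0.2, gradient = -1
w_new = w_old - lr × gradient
w_new = 2

w_new = w - η·∂L/∂w = 1.8 - 0.2×(-1) = 1.8 - (-0.2) = 2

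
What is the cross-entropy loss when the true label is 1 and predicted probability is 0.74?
L = 0.3011

L = -1·log(0.74) - 0·log(0.26) = -log(0.74) = 0.3011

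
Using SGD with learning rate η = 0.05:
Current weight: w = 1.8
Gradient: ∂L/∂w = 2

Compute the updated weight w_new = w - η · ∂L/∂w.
w_new = 1.7

w_new = w - η·∂L/∂w = 1.8 - 0.05×(2) = 1.8 - (0.1) = 1.7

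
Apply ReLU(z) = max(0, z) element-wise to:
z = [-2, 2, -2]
h = [0, 2, 0]

ReLU applied element-wise: max(0,-2)=0, max(0,2)=2, max(0,-2)=0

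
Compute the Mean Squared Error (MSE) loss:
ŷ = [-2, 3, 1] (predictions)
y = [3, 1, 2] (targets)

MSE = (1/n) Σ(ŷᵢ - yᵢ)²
MSE = 10

MSE = (1/3)((-2-3)² + (3-1)² + (1-2)²) = (1/3)(25 + 4 + 1) = 10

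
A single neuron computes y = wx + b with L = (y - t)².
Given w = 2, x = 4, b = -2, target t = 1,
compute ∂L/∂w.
∂L/∂w = 40

y = wx + b = (2)(4) + -2 = 6
∂L/∂y = 2(y - t) = 2(6 - 1) = 10
∂y/∂w = x = 4
∂L/∂w = ∂L/∂y · ∂y/∂w = 10 × 4 = 40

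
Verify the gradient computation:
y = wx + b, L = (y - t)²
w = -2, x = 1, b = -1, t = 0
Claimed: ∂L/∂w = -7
Incorrect

y = (-2)(1) + -1 = -3
∂L/∂y = 2(y - t) = 2(-3 - 0) = -6
∂y/∂w = x = 1
∂L/∂w = -6 × 1 = -6

Claimed value: -7
Incorrect: The correct gradient is -6.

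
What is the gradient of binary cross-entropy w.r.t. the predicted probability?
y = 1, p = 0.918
∂L/∂p = -1.089

∂L/∂p = -y/p + (1-y)/(1-p) = -1/0.918 + 0 = -1.089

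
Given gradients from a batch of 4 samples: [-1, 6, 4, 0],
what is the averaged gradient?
Average gradient = 2.25

Average = (1/4)(-1 + 6 + 4 + 0) = 9/4 = 2.25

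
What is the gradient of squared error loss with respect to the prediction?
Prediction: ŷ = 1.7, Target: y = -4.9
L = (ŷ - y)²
∂L/∂ŷ = 13.2

∂L/∂ŷ = 2(ŷ - y) = 2(1.7 - -4.9) = 2(6.6) = 13.2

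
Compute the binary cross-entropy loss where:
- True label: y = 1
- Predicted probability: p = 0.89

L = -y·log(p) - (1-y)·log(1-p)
L = 0.1165

L = -1·log(0.89) - 0·log(0.11) = -log(0.89) = 0.1165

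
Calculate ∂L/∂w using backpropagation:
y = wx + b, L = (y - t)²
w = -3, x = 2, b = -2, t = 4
∂L/∂w = -48

y = wx + b = (-3)(2) + -2 = -8
∂L/∂y = 2(y - t) = 2(-8 - 4) = -24
∂y/∂w = x = 2
∂L/∂w = ∂L/∂y · ∂y/∂w = -24 × 2 = -48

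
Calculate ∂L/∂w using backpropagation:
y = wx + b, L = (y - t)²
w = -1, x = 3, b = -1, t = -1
∂L/∂w = -18

y = wx + b = (-1)(3) + -1 = -4
∂L/∂y = 2(y - t) = 2(-4 - -1) = -6
∂y/∂w = x = 3
∂L/∂w = ∂L/∂y · ∂y/∂w = -6 × 3 = -18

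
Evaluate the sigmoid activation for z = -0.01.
0.4975

sigmoid(-0.01) = 1/(1 + e^(0.01)) = 1/(1 + 1.01) = 0.4975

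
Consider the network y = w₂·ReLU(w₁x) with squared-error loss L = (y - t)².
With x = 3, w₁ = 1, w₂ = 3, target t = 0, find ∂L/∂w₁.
∂L/∂w₁ = 162

Forward pass:
z = w₁x = 1×3 = 3
h = ReLU(3) = 3
y = w₂h = 3×3 = 9

Backward pass:
∂L/∂y = 2(y - t) = 2(9 - 0) = 18
∂y/∂h = w₂ = 3
∂h/∂z = 1 (ReLU derivative)
∂z/∂w₁ = x = 3

∂L/∂w₁ = 18 × 3 × 1 × 3 = 162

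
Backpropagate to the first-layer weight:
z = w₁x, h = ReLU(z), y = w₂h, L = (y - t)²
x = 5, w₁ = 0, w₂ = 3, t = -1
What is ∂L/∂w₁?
∂L/∂w₁ = 0

Forward pass:
z = w₁x = 0×5 = 0
h = ReLU(0) = 0
y = w₂h = 3×0 = 0

Backward pass:
∂L/∂y = 2(y - t) = 2(0 - -1) = 2
∂y/∂h = w₂ = 3
∂h/∂z = 0 (ReLU derivative)
∂z/∂w₁ = x = 5

∂L/∂w₁ = 2 × 3 × 0 × 5 = 0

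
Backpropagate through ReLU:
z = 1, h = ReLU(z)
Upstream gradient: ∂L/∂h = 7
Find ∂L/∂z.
∂L/∂z = 7

h = ReLU(1) = 1
Since z > 0: ∂h/∂z = 1
∂L/∂z = ∂L/∂h · ∂h/∂z = 7 × 1 = 7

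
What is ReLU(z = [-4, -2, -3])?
h = [0, 0, 0]

ReLU applied element-wise: max(0,-4)=0, max(0,-2)=0, max(0,-3)=0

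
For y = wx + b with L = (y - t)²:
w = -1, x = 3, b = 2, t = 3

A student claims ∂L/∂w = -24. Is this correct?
Correct

y = (-1)(3) + 2 = -1
∂L/∂y = 2(y - t) = 2(-1 - 3) = -8
∂y/∂w = x = 3
∂L/∂w = -8 × 3 = -24

Claimed value: -24
Correct: The correct gradient is -24.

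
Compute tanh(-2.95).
-0.9945

tanh(-2.95) = (e^(-2.95) - e^(2.95))/(e^(-2.95) + e^(2.95)) = -0.9945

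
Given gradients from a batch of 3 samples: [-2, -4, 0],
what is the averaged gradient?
Average gradient = -2

Average = (1/3)(-2 + -4 + 0) = -6/3 = -2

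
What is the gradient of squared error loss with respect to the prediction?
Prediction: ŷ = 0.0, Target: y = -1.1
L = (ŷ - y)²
∂L/∂ŷ = 2.2

∂L/∂ŷ = 2(ŷ - y) = 2(0.0 - -1.1) = 2(1.1) = 2.2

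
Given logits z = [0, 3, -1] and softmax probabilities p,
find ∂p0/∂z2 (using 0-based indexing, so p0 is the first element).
∂p0/∂z2 = -0.0007993

p = softmax(z) = [0.04661, 0.9362, 0.01715]
p0 = 0.04661, p2 = 0.01715

∂p0/∂z2 = -p0 × p2 = -0.04661 × 0.01715 = -0.0007993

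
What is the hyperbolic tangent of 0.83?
0.6805

tanh(0.83) = (e^(0.83) - e^(-0.83))/(e^(0.83) + e^(-0.83)) = 0.6805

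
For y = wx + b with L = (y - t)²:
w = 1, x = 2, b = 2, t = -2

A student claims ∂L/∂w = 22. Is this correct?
Incorrect

y = (1)(2) + 2 = 4
∂L/∂y = 2(y - t) = 2(4 - -2) = 12
∂y/∂w = x = 2
∂L/∂w = 12 × 2 = 24

Claimed value: 22
Incorrect: The correct gradient is 24.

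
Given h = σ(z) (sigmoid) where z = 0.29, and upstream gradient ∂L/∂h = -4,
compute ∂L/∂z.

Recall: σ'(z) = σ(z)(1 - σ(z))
∂L/∂z = -0.9793

σ(0.29) = 0.572
σ'(0.29) = σ(0.29)(1 - σ(0.29)) = 0.572 × 0.428 = 0.2448
∂L/∂z = ∂L/∂h · σ'(z) = -4 × 0.2448 = -0.9793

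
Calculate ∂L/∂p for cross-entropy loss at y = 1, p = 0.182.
∂L/∂p = -5.495

∂L/∂p = -y/p + (1-y)/(1-p) = -1/0.182 + 0 = -5.495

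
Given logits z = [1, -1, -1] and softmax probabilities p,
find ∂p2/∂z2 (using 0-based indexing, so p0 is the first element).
∂p2/∂z2 = 0.09516

p = softmax(z) = [0.787, 0.1065, 0.1065]
p2 = 0.1065

∂p2/∂z2 = p2(1 - p2) = 0.1065 × (1 - 0.1065) = 0.09516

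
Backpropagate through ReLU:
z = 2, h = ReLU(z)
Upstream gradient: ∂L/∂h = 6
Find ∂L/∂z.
∂L/∂z = 6

h = ReLU(2) = 2
Since z > 0: ∂h/∂z = 1
∂L/∂z = ∂L/∂h · ∂h/∂z = 6 × 1 = 6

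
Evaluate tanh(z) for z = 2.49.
0.9863

tanh(2.49) = (e^(2.49) - e^(-2.49))/(e^(2.49) + e^(-2.49)) = 0.9863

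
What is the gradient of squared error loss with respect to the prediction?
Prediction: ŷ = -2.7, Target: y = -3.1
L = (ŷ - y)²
∂L/∂ŷ = 0.8

∂L/∂ŷ = 2(ŷ - y) = 2(-2.7 - -3.1) = 2(0.4) = 0.8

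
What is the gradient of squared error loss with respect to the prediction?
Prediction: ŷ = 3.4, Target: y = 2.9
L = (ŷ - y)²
∂L/∂ŷ = 1.0

∂L/∂ŷ = 2(ŷ - y) = 2(3.4 - 2.9) = 2(0.5) = 1.0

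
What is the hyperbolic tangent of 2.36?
0.9823

tanh(2.36) = (e^(2.36) - e^(-2.36))/(e^(2.36) + e^(-2.36)) = 0.9823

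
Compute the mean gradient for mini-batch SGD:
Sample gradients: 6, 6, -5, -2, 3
Average gradient = 1.6

Average = (1/5)(6 + 6 + -5 + -2 + 3) = 8/5 = 1.6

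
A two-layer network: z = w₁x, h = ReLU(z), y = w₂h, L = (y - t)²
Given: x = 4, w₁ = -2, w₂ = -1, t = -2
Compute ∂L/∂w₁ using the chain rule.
∂L/∂w₁ = 0

Forward pass:
z = w₁x = -2×4 = -8
h = ReLU(-8) = 0
y = w₂h = -1×0 = 0

Backward pass:
∂L/∂y = 2(y - t) = 2(0 - -2) = 4
∂y/∂h = w₂ = -1
∂h/∂z = 0 (ReLU derivative)
∂z/∂w₁ = x = 4

∂L/∂w₁ = 4 × -1 × 0 × 4 = 0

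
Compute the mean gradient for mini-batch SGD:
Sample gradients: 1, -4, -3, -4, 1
Average gradient = -1.8

Average = (1/5)(1 + -4 + -3 + -4 + 1) = -9/5 = -1.8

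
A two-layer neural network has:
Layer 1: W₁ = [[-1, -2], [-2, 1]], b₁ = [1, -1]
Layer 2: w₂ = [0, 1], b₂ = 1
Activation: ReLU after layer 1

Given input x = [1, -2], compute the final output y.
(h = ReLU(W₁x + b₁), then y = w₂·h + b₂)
y = 1

Layer 1 pre-activation: z₁ = [4, -5]
After ReLU: h = [4, 0]
Layer 2 output: y = 0×4 + 1×0 + 1 = 1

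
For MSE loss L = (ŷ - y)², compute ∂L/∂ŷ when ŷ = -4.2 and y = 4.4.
∂L/∂ŷ = -17.2

∂L/∂ŷ = 2(ŷ - y) = 2(-4.2 - 4.4) = 2(-8.6) = -17.2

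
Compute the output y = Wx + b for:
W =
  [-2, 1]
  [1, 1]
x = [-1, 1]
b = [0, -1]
y = [3, -1]

Wx = [-2×-1 + 1×1, 1×-1 + 1×1]
   = [3, 0]
y = Wx + b = [3 + 0, 0 + -1] = [3, -1]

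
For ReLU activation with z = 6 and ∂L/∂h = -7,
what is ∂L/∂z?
∂L/∂z = -7

h = ReLU(6) = 6
Since z > 0: ∂h/∂z = 1
∂L/∂z = ∂L/∂h · ∂h/∂z = -7 × 1 = -7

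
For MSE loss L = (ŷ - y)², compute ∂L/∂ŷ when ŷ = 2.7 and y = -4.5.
∂L/∂ŷ = 14.4

∂L/∂ŷ = 2(ŷ - y) = 2(2.7 - -4.5) = 2(7.2) = 14.4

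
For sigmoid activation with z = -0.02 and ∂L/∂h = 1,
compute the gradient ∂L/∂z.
∂L/∂z = 0.25

σ(-0.02) = 0.495
σ'(-0.02) = σ(-0.02)(1 - σ(-0.02)) = 0.495 × 0.505 = 0.25
∂L/∂z = ∂L/∂h · σ'(z) = 1 × 0.25 = 0.25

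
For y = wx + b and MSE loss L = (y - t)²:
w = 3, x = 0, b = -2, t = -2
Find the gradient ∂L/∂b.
∂L/∂b = 0

y = wx + b = (3)(0) + -2 = -2
∂L/∂y = 2(y - t) = 2(-2 - -2) = 0
∂y/∂b = 1
∂L/∂b = ∂L/∂y · ∂y/∂b = 0 × 1 = 0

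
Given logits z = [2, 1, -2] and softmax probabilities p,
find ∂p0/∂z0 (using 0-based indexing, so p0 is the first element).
∂p0/∂z0 = 0.201

p = softmax(z) = [0.7214, 0.2654, 0.01321]
p0 = 0.7214

∂p0/∂z0 = p0(1 - p0) = 0.7214 × (1 - 0.7214) = 0.201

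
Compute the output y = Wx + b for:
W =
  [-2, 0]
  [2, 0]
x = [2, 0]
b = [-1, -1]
y = [-5, 3]

Wx = [-2×2 + 0×0, 2×2 + 0×0]
   = [-4, 4]
y = Wx + b = [-4 + -1, 4 + -1] = [-5, 3]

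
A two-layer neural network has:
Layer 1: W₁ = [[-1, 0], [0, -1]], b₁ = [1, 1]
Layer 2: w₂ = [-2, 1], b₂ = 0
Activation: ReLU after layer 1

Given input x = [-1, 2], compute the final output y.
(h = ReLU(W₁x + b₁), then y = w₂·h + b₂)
y = -4

Layer 1 pre-activation: z₁ = [2, -1]
After ReLU: h = [2, 0]
Layer 2 output: y = -2×2 + 1×0 + 0 = -4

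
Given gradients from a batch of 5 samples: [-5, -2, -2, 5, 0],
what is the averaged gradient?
Average gradient = -0.8

Average = (1/5)(-5 + -2 + -2 + 5 + 0) = -4/5 = -0.8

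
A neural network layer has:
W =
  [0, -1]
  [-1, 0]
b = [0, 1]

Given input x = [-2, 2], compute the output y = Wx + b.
y = [-2, 3]

Wx = [0×-2 + -1×2, -1×-2 + 0×2]
   = [-2, 2]
y = Wx + b = [-2 + 0, 2 + 1] = [-2, 3]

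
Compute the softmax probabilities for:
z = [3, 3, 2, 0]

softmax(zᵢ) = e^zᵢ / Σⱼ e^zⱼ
p = [0.4136, 0.4136, 0.1522, 0.0206]

exp(z) = [20.09, 20.09, 7.389, 1]
Sum = 48.56
p = [0.4136, 0.4136, 0.1522, 0.0206]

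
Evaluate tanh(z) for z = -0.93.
-0.7306

tanh(-0.93) = (e^(-0.93) - e^(0.93))/(e^(-0.93) + e^(0.93)) = -0.7306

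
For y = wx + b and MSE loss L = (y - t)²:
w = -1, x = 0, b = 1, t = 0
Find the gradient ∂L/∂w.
∂L/∂w = 0

y = wx + b = (-1)(0) + 1 = 1
∂L/∂y = 2(y - t) = 2(1 - 0) = 2
∂y/∂w = x = 0
∂L/∂w = ∂L/∂y · ∂y/∂w = 2 × 0 = 0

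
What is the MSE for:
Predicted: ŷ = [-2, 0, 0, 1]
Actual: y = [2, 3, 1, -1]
MSE = 7.5

MSE = (1/4)((-2-2)² + (0-3)² + (0-1)² + (1--1)²) = (1/4)(16 + 9 + 1 + 4) = 7.5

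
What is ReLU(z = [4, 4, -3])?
h = [4, 4, 0]

ReLU applied element-wise: max(0,4)=4, max(0,4)=4, max(0,-3)=0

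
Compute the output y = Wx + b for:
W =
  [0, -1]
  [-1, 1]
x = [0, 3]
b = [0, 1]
y = [-3, 4]

Wx = [0×0 + -1×3, -1×0 + 1×3]
   = [-3, 3]
y = Wx + b = [-3 + 0, 3 + 1] = [-3, 4]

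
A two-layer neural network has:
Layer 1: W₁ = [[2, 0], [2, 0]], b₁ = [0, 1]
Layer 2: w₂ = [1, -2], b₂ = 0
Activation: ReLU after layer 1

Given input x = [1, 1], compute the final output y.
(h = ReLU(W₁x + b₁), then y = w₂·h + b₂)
y = -4

Layer 1 pre-activation: z₁ = [2, 3]
After ReLU: h = [2, 3]
Layer 2 output: y = 1×2 + -2×3 + 0 = -4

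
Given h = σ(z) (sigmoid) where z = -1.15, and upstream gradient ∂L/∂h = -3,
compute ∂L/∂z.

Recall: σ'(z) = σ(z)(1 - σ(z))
∂L/∂z = -0.548

σ(-1.15) = 0.2405
σ'(-1.15) = σ(-1.15)(1 - σ(-1.15)) = 0.2405 × 0.7595 = 0.1827
∂L/∂z = ∂L/∂h · σ'(z) = -3 × 0.1827 = -0.548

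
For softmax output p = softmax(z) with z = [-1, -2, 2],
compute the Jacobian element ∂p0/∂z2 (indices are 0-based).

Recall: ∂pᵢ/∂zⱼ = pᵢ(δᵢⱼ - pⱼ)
∂p0/∂z2 = -0.04364

p = softmax(z) = [0.04661, 0.01715, 0.9362]
p0 = 0.04661, p2 = 0.9362

∂p0/∂z2 = -p0 × p2 = -0.04661 × 0.9362 = -0.04364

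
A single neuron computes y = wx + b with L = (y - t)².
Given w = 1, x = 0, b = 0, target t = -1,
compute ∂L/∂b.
∂L/∂b = 2

y = wx + b = (1)(0) + 0 = 0
∂L/∂y = 2(y - t) = 2(0 - -1) = 2
∂y/∂b = 1
∂L/∂b = ∂L/∂y · ∂y/∂b = 2 × 1 = 2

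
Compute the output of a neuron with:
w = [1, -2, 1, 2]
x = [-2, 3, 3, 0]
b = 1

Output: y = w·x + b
y = -4

y = (1)(-2) + (-2)(3) + (1)(3) + (2)(0) + 1 = -4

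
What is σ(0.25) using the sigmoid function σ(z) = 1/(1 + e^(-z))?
0.5622

sigmoid(0.25) = 1/(1 + e^(-0.25)) = 1/(1 + 0.7788) = 0.5622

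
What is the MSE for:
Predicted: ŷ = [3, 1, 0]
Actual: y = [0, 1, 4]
MSE = 8.333

MSE = (1/3)((3-0)² + (1-1)² + (0-4)²) = (1/3)(9 + 0 + 16) = 8.333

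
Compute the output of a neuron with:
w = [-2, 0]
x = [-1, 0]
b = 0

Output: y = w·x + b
y = 2

y = (-2)(-1) + (0)(0) + 0 = 2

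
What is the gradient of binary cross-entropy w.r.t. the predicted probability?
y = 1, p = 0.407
∂L/∂p = -2.457

∂L/∂p = -y/p + (1-y)/(1-p) = -1/0.407 + 0 = -2.457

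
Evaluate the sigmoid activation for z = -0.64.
0.3452

sigmoid(-0.64) = 1/(1 + e^(0.64)) = 1/(1 + 1.896) = 0.3452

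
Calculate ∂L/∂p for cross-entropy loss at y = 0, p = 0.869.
∂L/∂p = 7.634

∂L/∂p = -y/p + (1-y)/(1-p) = 0 + 1/0.131 = 7.634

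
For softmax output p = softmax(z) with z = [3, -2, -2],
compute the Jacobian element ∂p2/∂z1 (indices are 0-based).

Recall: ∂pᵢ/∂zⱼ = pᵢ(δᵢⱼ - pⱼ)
∂p2/∂z1 = -4.42e-05

p = softmax(z) = [0.9867, 0.006648, 0.006648]
p2 = 0.006648, p1 = 0.006648

∂p2/∂z1 = -p2 × p1 = -0.006648 × 0.006648 = -4.42e-05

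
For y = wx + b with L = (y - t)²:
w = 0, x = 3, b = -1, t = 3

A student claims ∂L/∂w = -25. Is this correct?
Incorrect

y = (0)(3) + -1 = -1
∂L/∂y = 2(y - t) = 2(-1 - 3) = -8
∂y/∂w = x = 3
∂L/∂w = -8 × 3 = -24

Claimed value: -25
Incorrect: The correct gradient is -24.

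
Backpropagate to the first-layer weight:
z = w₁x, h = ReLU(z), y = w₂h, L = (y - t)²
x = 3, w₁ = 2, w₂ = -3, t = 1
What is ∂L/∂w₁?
∂L/∂w₁ = 342

Forward pass:
z = w₁x = 2×3 = 6
h = ReLU(6) = 6
y = w₂h = -3×6 = -18

Backward pass:
∂L/∂y = 2(y - t) = 2(-18 - 1) = -38
∂y/∂h = w₂ = -3
∂h/∂z = 1 (ReLU derivative)
∂z/∂w₁ = x = 3

∂L/∂w₁ = -38 × -3 × 1 × 3 = 342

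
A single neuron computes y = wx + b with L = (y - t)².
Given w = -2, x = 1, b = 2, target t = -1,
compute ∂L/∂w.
∂L/∂w = 2

y = wx + b = (-2)(1) + 2 = 0
∂L/∂y = 2(y - t) = 2(0 - -1) = 2
∂y/∂w = x = 1
∂L/∂w = ∂L/∂y · ∂y/∂w = 2 × 1 = 2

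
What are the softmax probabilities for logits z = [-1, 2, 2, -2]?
p = [0.0241, 0.4835, 0.4835, 0.0089]

exp(z) = [0.3679, 7.389, 7.389, 0.1353]
Sum = 15.28
p = [0.0241, 0.4835, 0.4835, 0.0089]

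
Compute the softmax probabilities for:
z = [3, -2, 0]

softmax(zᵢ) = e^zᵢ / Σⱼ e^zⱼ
p = [0.9465, 0.0064, 0.0471]

exp(z) = [20.09, 0.1353, 1]
Sum = 21.22
p = [0.9465, 0.0064, 0.0471]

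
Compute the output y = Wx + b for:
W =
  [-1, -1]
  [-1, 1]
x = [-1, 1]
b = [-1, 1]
y = [-1, 3]

Wx = [-1×-1 + -1×1, -1×-1 + 1×1]
   = [0, 2]
y = Wx + b = [0 + -1, 2 + 1] = [-1, 3]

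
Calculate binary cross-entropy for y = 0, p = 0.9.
L = 2.303

L = -0·log(0.9) - 1·log(0.1) = -log(0.1) = 2.303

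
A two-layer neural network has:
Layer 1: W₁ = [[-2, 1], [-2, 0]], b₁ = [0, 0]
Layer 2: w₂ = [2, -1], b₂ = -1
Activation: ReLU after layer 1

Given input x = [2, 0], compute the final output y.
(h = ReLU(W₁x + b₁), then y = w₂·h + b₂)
y = -1

Layer 1 pre-activation: z₁ = [-4, -4]
After ReLU: h = [0, 0]
Layer 2 output: y = 2×0 + -1×0 + -1 = -1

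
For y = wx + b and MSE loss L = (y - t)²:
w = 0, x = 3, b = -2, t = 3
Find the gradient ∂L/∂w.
∂L/∂w = -30

y = wx + b = (0)(3) + -2 = -2
∂L/∂y = 2(y - t) = 2(-2 - 3) = -10
∂y/∂w = x = 3
∂L/∂w = ∂L/∂y · ∂y/∂w = -10 × 3 = -30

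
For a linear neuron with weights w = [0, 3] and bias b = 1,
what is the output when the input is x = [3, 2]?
y = 7

y = (0)(3) + (3)(2) + 1 = 7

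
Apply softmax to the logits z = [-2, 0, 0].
p = [0.0634, 0.4683, 0.4683]

exp(z) = [0.1353, 1, 1]
Sum = 2.135
p = [0.0634, 0.4683, 0.4683]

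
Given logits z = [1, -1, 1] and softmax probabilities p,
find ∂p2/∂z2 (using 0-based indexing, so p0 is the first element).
∂p2/∂z2 = 0.249

p = softmax(z) = [0.4683, 0.06338, 0.4683]
p2 = 0.4683

∂p2/∂z2 = p2(1 - p2) = 0.4683 × (1 - 0.4683) = 0.249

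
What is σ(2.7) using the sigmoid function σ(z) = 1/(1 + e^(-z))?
0.937

sigmoid(2.7) = 1/(1 + e^(-2.7)) = 1/(1 + 0.06721) = 0.937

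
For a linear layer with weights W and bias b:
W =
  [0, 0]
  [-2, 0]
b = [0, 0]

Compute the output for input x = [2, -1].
y = [0, -4]

Wx = [0×2 + 0×-1, -2×2 + 0×-1]
   = [0, -4]
y = Wx + b = [0 + 0, -4 + 0] = [0, -4]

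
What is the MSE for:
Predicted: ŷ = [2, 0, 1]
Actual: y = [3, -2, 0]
MSE = 2

MSE = (1/3)((2-3)² + (0--2)² + (1-0)²) = (1/3)(1 + 4 + 1) = 2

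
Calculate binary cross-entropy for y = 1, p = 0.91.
L = 0.09431

L = -1·log(0.91) - 0·log(0.09) = -log(0.91) = 0.09431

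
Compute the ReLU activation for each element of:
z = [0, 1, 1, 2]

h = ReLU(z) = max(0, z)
h = [0, 1, 1, 2]

ReLU applied element-wise: max(0,0)=0, max(0,1)=1, max(0,1)=1, max(0,2)=2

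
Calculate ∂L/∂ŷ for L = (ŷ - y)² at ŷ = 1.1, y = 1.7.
∂L/∂ŷ = -1.2

∂L/∂ŷ = 2(ŷ - y) = 2(1.1 - 1.7) = 2(-0.6) = -1.2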